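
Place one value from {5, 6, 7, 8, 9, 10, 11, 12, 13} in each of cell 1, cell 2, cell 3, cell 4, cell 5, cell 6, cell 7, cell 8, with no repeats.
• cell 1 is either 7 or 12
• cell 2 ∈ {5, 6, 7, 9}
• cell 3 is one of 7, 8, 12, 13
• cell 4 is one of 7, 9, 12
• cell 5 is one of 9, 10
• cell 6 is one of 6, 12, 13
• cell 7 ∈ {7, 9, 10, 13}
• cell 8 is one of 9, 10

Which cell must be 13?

cell 7

The 8 variables together cover exactly {5, 6, 7, 8, 9, 10, 12, 13} — 8 values for 8 variables — and 5 appears only in cell 2's list, so cell 2 = 5.
The 7 still-open variables together cover exactly {6, 7, 8, 9, 10, 12, 13} — 7 values for 7 variables — and 6 appears only in cell 6's list, so cell 6 = 6.
The 6 still-open variables draw from only 6 values {7, 8, 9, 10, 12, 13}, so each is used; only cell 3 can be 8, hence cell 3 = 8.
The 5 still-open variables draw from only 5 values {7, 9, 10, 12, 13}, so each is used; only cell 7 can be 13, hence cell 7 = 13.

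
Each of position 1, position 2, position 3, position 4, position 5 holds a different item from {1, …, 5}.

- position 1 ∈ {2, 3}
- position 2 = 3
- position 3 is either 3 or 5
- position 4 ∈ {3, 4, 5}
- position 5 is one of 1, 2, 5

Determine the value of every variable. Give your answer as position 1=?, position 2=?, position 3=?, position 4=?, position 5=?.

position 1=2, position 2=3, position 3=5, position 4=4, position 5=1

position 2's domain is down to {3}, so position 2 = 3. Eliminate 3 elsewhere: position 1, position 3, position 4.
That leaves position 3 = 5. Remove 5 from position 4, position 5.
position 4's domain is down to {4}, so position 4 = 4.
That leaves position 1 = 2. Eliminate 2 elsewhere: position 5.
position 5 has just one choice, so position 5 = 1.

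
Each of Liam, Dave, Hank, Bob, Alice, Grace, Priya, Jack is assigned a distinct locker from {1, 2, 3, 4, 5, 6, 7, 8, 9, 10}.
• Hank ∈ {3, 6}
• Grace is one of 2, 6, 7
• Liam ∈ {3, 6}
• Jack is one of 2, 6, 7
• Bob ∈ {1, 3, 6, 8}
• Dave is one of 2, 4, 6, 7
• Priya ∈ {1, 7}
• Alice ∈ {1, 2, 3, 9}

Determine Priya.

1

Among the 8 variables, 4 fits only Dave (and all 8 values in {1, 2, 3, 4, 6, 7, 8, 9} must be used), so Dave = 4.
Among the 7 still-open variables, 8 fits only Bob (and all 7 values in {1, 2, 3, 6, 7, 8, 9} must be used), so Bob = 8.
The 6 still-open variables together cover exactly {1, 2, 3, 6, 7, 9} — 6 values for 6 variables — and 9 appears only in Alice's list, so Alice = 9.
The 5 still-open variables draw from only 5 values {1, 2, 3, 6, 7}, so each is used; only Priya can be 1, hence Priya = 1.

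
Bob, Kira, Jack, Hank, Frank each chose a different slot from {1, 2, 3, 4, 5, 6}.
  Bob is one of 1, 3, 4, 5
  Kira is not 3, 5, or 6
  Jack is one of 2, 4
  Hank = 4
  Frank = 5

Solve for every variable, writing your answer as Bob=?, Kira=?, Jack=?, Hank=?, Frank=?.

Bob=3, Kira=1, Jack=2, Hank=4, Frank=5

Hank's domain is down to {4}, so Hank = 4. Eliminate 4 elsewhere: Bob, Kira, Jack.
Frank's domain is down to {5}, so Frank = 5. Strike 5 from Bob.
Jack must be 2 (only option left). So Kira can't be 2.
Kira's domain is down to {1}, so Kira = 1. So Bob can't be 1.
Bob has just one choice, so Bob = 3.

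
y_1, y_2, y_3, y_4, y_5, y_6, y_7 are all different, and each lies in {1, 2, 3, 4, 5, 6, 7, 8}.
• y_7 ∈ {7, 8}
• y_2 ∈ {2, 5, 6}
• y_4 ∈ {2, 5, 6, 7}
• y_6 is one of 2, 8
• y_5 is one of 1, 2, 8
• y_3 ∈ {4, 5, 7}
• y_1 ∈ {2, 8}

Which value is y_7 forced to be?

The 7 variables together cover exactly {1, 2, 4, 5, 6, 7, 8} — 7 values for 7 variables — and 1 appears only in y_5's list, so y_5 = 1.
The 6 still-open variables together cover exactly {2, 4, 5, 6, 7, 8} — 6 values for 6 variables — and 4 appears only in y_3's list, so y_3 = 4.
y_1 and y_6 between them cover only {2, 8} — a naked pair. Remove those values from y_2, y_4, y_7.
So y_7 = 7.

7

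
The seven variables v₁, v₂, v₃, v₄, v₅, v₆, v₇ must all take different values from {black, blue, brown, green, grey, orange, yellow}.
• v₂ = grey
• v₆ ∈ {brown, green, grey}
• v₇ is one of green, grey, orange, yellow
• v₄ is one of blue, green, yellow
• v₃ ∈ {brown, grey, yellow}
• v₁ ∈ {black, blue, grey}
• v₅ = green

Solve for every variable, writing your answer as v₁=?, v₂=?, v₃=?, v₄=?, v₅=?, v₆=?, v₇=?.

v₂ must be grey (only option left). Remove grey from v₁, v₃, v₆, v₇.
v₅ must be green (only option left). Strike green from v₄, v₆, v₇.
That leaves v₆ = brown. Remove brown from v₃.
That leaves v₃ = yellow. Remove yellow from v₄, v₇.
v₄'s domain is down to {blue}, so v₄ = blue. Remove blue from v₁.
v₇ has just one choice, so v₇ = orange.
That leaves v₁ = black.

v₁=black, v₂=grey, v₃=yellow, v₄=blue, v₅=green, v₆=brown, v₇=orange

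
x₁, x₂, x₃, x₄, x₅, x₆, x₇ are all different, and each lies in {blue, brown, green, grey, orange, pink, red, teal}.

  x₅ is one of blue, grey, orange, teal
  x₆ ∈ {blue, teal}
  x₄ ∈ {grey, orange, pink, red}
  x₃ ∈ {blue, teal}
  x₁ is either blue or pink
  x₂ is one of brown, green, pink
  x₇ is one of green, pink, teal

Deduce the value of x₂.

brown

The 2 variables x₃ and x₆ are confined to {blue, teal}, which locks those values in; drop them from x₁, x₅, x₇.
x₁'s domain is down to {pink}, so x₁ = pink. Remove pink from x₂, x₄, x₇.
That leaves x₇ = green. So x₂ can't be green.
So x₂ = brown.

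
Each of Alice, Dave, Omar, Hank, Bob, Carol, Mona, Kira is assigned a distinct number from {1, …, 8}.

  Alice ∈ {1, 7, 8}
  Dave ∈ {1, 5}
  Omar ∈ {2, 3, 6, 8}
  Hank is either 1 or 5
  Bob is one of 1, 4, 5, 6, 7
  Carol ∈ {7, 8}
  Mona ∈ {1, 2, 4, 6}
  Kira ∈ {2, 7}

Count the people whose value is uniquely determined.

2

Among the 8 variables, 3 fits only Omar (and all 8 values in {1, 2, 3, 4, 5, 6, 7, 8} must be used), so Omar = 3.
The 2 variables Dave and Hank are confined to {1, 5}, which locks those values in; drop them from Alice, Bob, Mona.
Alice and Carol share exactly the 2 values {7, 8}; by pigeonhole those values go to them, so strike 7, 8 from Bob, Kira.
That leaves Kira = 2. Remove 2 from Mona.
Determined: Omar=3, Kira=2. The other people each still have more than one consistent value. That makes 2.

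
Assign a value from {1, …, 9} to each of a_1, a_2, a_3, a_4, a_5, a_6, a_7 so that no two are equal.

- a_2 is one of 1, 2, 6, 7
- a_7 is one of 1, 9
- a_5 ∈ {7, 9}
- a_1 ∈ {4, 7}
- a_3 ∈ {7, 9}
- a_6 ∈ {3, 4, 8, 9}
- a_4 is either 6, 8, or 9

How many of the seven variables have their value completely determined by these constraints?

2

a_3 and a_5 between them cover only {7, 9} — a naked pair. Remove those values from a_1, a_2, a_4, a_6, a_7.
a_1 must be 4 (only option left). Remove 4 from a_6.
That leaves a_7 = 1. Strike 1 from a_2.
Determined: a_1=4, a_7=1. The other variables each still have more than one consistent value. That makes 2.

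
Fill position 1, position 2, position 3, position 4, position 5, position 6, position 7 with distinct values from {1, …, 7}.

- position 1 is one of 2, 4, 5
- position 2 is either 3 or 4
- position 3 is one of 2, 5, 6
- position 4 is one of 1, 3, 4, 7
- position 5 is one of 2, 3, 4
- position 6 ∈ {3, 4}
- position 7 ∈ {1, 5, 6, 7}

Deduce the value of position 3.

The 2 variables position 2 and position 6 are confined to {3, 4}, which locks those values in; drop them from position 1, position 4, position 5.
That leaves position 5 = 2. So position 1, position 3 can't be 2.
position 1's domain is down to {5}, so position 1 = 5. So position 3, position 7 can't be 5.
So position 3 = 6.

6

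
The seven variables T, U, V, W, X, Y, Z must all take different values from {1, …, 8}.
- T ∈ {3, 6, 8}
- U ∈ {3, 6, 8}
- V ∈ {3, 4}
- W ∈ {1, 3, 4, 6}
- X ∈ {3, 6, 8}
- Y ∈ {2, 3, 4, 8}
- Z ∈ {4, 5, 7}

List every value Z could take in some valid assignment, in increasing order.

T, U, X share exactly the 3 values {3, 6, 8}; by pigeonhole those values go to them, so strike 3, 6, 8 from V, W, Y.
That leaves V = 4. Eliminate 4 elsewhere: W, Y, Z.
W must be 1 (only option left).
Y has just one choice, so Y = 2.
No further eliminations apply; Z can still be any of 5, 7.

5, 7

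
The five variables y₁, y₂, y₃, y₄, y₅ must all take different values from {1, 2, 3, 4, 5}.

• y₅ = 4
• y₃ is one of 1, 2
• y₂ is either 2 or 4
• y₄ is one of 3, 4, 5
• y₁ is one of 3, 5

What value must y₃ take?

1

y₅'s domain is down to {4}, so y₅ = 4. Strike 4 from y₂, y₄.
y₂ has just one choice, so y₂ = 2. Eliminate 2 elsewhere: y₃.
So y₃ = 1.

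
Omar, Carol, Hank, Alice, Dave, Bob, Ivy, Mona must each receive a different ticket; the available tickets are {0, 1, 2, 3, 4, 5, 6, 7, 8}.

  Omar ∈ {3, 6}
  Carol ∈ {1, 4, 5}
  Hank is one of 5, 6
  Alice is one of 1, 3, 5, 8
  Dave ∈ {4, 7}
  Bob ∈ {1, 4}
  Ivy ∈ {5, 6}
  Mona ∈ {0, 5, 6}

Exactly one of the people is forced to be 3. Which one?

Omar

The 8 variables together cover exactly {0, 1, 3, 4, 5, 6, 7, 8} — 8 values for 8 variables — and 0 appears only in Mona's list, so Mona = 0.
The 7 still-open variables together cover exactly {1, 3, 4, 5, 6, 7, 8} — 7 values for 7 variables — and 7 appears only in Dave's list, so Dave = 7.
Among the 6 still-open variables, 8 fits only Alice (and all 6 values in {1, 3, 4, 5, 6, 8} must be used), so Alice = 8.
The 5 still-open variables together cover exactly {1, 3, 4, 5, 6} — 5 values for 5 variables — and 3 appears only in Omar's list, so Omar = 3.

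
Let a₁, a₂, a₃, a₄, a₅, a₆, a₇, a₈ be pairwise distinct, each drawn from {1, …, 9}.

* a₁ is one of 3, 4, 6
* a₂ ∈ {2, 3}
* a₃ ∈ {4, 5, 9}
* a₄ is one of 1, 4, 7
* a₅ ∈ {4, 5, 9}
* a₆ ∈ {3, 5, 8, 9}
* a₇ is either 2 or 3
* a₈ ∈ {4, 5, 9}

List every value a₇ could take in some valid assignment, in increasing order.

2, 3

a₂ and a₇ share exactly the 2 values {2, 3}; by pigeonhole those values go to them, so strike 2, 3 from a₁, a₆.
a₃, a₅, a₈ between them cover only {4, 5, 9} — a naked triple. Remove those values from a₁, a₄, a₆.
a₁ has just one choice, so a₁ = 6.
a₆ has just one choice, so a₆ = 8.
No further eliminations apply; a₇ can still be any of 2, 3.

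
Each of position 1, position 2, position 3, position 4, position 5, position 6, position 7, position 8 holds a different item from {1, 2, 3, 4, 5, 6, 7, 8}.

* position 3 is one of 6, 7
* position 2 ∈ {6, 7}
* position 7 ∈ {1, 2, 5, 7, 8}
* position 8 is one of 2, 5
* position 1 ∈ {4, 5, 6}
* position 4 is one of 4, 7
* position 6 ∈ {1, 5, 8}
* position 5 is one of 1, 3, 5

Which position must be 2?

The 8 variables draw from only 8 values {1, 2, 3, 4, 5, 6, 7, 8}, so each is used; only position 5 can be 3, hence position 5 = 3.
position 2 and position 3 between them cover only {6, 7} — a naked pair. Remove those values from position 1, position 4, position 7.
position 4 must be 4 (only option left). So position 1 can't be 4.
position 1 has just one choice, so position 1 = 5. Eliminate 5 elsewhere: position 6, position 7, position 8.
So 2 goes to position 8.

position 8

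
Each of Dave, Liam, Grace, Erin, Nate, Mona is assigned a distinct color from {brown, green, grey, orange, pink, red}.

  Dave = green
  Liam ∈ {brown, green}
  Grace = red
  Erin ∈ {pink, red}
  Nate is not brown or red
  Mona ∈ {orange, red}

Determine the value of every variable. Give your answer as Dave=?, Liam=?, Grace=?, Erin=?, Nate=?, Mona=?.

Dave must be green (only option left). Eliminate green elsewhere: Liam, Nate.
Liam has just one choice, so Liam = brown.
That leaves Grace = red. Eliminate red elsewhere: Erin, Mona.
That leaves Erin = pink. So Nate can't be pink.
Mona must be orange (only option left). Remove orange from Nate.
Nate has just one choice, so Nate = grey.

Dave=green, Liam=brown, Grace=red, Erin=pink, Nate=grey, Mona=orange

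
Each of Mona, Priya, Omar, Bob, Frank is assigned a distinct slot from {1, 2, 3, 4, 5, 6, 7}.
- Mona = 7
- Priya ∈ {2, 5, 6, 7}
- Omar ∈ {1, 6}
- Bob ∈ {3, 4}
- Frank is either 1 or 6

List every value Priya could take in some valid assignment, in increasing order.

2, 5

Mona's domain is down to {7}, so Mona = 7. Strike 7 from Priya.
Omar and Frank between them cover only {1, 6} — a naked pair. Remove those values from Priya.
No further eliminations apply; Priya can still be any of 2, 5.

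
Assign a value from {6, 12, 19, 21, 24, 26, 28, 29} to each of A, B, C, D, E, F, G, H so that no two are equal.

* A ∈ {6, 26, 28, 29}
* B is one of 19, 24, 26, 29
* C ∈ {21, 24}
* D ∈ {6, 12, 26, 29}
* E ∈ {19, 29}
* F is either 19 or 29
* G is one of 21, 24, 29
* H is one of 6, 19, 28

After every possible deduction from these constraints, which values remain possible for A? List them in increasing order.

6, 28

Among the 8 variables, 12 fits only D (and all 8 values in {6, 12, 19, 21, 24, 26, 28, 29} must be used), so D = 12.
E and F between them cover only {19, 29} — a naked pair. Remove those values from A, B, G, H.
C and G between them cover only {21, 24} — a naked pair. Remove those values from B.
B must be 26 (only option left). Remove 26 from A.
No further eliminations apply; A can still be any of 6, 28.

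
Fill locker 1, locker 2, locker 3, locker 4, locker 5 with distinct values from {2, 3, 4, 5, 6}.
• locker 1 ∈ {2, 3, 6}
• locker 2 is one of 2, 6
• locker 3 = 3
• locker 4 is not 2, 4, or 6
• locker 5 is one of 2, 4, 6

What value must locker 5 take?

locker 3 must be 3 (only option left). So locker 1, locker 4 can't be 3.
That leaves locker 4 = 5.
The 3 still-open variables draw from only 3 values {2, 4, 6}, so each is used; only locker 5 can be 4, hence locker 5 = 4.

4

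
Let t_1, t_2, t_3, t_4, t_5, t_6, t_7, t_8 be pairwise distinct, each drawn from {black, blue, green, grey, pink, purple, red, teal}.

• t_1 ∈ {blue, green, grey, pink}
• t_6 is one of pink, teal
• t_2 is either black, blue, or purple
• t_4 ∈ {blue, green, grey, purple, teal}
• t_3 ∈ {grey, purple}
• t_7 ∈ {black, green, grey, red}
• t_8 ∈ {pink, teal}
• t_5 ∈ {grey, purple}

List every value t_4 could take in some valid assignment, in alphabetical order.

blue, green

The 8 variables together cover exactly {black, blue, green, grey, pink, purple, red, teal} — 8 values for 8 variables — and red appears only in t_7's list, so t_7 = red.
Among the 7 still-open variables, black fits only t_2 (and all 7 values in {black, blue, green, grey, pink, purple, teal} must be used), so t_2 = black.
t_3 and t_5 between them cover only {grey, purple} — a naked pair. Remove those values from t_1, t_4.
The 2 variables t_6 and t_8 are confined to {pink, teal}, which locks those values in; drop them from t_1, t_4.
No further eliminations apply; t_4 can still be any of blue, green.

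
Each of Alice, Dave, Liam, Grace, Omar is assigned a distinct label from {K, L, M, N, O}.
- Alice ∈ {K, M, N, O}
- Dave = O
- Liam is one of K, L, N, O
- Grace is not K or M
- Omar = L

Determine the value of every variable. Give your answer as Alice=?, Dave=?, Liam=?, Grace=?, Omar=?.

Dave's domain is down to {O}, so Dave = O. Eliminate O elsewhere: Alice, Liam, Grace.
That leaves Omar = L. Eliminate L elsewhere: Liam, Grace.
Grace must be N (only option left). Strike N from Alice, Liam.
Liam's domain is down to {K}, so Liam = K. Strike K from Alice.
Alice's domain is down to {M}, so Alice = M.

Alice=M, Dave=O, Liam=K, Grace=N, Omar=L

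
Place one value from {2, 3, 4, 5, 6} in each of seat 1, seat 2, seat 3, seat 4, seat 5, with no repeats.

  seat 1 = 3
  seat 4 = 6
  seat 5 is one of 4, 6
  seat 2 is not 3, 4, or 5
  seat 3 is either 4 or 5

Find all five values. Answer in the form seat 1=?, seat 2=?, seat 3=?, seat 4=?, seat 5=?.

seat 1 must be 3 (only option left).
seat 4 must be 6 (only option left). Strike 6 from seat 2, seat 5.
seat 5's domain is down to {4}, so seat 5 = 4. Strike 4 from seat 3.
seat 2 must be 2 (only option left).
seat 3 must be 5 (only option left).

seat 1=3, seat 2=2, seat 3=5, seat 4=6, seat 5=4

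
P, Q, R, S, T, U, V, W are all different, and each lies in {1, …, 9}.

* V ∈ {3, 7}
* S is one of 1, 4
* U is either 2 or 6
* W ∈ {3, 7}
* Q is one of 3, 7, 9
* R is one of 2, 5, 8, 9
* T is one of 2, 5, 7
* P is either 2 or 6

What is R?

P and U share exactly the 2 values {2, 6}; by pigeonhole those values go to them, so strike 2, 6 from R, T.
V and W between them cover only {3, 7} — a naked pair. Remove those values from Q, T.
That leaves Q = 9. Strike 9 from R.
That leaves T = 5. Remove 5 from R.
So R = 8.

8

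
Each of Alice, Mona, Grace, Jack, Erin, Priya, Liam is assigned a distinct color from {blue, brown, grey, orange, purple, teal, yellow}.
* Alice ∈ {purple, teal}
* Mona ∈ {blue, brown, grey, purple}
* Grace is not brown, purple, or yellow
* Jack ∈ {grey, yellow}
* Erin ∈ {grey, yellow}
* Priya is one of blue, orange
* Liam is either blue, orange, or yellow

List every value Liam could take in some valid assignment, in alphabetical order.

Among the 7 variables, brown fits only Mona (and all 7 values in {blue, brown, grey, orange, purple, teal, yellow} must be used), so Mona = brown.
The 6 still-open variables together cover exactly {blue, grey, orange, purple, teal, yellow} — 6 values for 6 variables — and purple appears only in Alice's list, so Alice = purple.
The 5 still-open variables draw from only 5 values {blue, grey, orange, teal, yellow}, so each is used; only Grace can be teal, hence Grace = teal.
Jack and Erin share exactly the 2 values {grey, yellow}; by pigeonhole those values go to them, so strike grey, yellow from Liam.
No further eliminations apply; Liam can still be any of blue, orange.

blue, orange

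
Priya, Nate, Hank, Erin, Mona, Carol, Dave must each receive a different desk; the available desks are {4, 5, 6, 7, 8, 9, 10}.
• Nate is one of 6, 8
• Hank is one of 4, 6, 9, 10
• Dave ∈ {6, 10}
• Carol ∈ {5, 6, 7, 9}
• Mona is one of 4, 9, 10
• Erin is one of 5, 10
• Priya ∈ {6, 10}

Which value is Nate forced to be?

The 7 variables draw from only 7 values {4, 5, 6, 7, 8, 9, 10}, so each is used; only Carol can be 7, hence Carol = 7.
The 6 still-open variables draw from only 6 values {4, 5, 6, 8, 9, 10}, so each is used; only Erin can be 5, hence Erin = 5.
Among the 5 still-open variables, 8 fits only Nate (and all 5 values in {4, 6, 8, 9, 10} must be used), so Nate = 8.

8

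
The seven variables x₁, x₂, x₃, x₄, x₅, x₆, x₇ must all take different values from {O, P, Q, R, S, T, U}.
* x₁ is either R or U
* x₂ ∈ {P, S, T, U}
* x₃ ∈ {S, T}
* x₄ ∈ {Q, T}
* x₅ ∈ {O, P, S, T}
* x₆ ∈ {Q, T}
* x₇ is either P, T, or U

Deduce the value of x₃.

The 7 variables together cover exactly {O, P, Q, R, S, T, U} — 7 values for 7 variables — and O appears only in x₅'s list, so x₅ = O.
Among the 6 still-open variables, R fits only x₁ (and all 6 values in {P, Q, R, S, T, U} must be used), so x₁ = R.
x₄ and x₆ between them cover only {Q, T} — a naked pair. Remove those values from x₂, x₃, x₇.
So x₃ = S.

S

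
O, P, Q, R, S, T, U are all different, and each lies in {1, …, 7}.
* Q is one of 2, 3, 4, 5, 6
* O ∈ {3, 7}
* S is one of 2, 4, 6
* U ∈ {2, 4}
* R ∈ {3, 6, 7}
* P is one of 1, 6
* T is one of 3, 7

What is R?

The 7 variables together cover exactly {1, 2, 3, 4, 5, 6, 7} — 7 values for 7 variables — and 1 appears only in P's list, so P = 1.
Among the 6 still-open variables, 5 fits only Q (and all 6 values in {2, 3, 4, 5, 6, 7} must be used), so Q = 5.
The 2 variables O and T are confined to {3, 7}, which locks those values in; drop them from R.
So R = 6.

6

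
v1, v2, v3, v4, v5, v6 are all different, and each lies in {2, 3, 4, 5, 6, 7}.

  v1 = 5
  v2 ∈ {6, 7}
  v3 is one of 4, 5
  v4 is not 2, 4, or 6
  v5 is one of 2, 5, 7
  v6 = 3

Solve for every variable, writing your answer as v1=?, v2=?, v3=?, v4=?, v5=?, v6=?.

v1=5, v2=6, v3=4, v4=7, v5=2, v6=3

v1's domain is down to {5}, so v1 = 5. Eliminate 5 elsewhere: v3, v4, v5.
v3 has just one choice, so v3 = 4.
v6's domain is down to {3}, so v6 = 3. Eliminate 3 elsewhere: v4.
v4 has just one choice, so v4 = 7. Eliminate 7 elsewhere: v2, v5.
That leaves v5 = 2.
v2's domain is down to {6}, so v2 = 6.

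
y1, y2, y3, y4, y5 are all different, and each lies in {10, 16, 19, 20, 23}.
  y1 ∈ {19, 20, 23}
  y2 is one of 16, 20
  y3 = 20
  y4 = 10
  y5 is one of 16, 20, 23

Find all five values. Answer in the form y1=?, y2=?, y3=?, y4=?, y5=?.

y1=19, y2=16, y3=20, y4=10, y5=23

y3 must be 20 (only option left). Eliminate 20 elsewhere: y1, y2, y5.
y4 has just one choice, so y4 = 10.
y2 must be 16 (only option left). Eliminate 16 elsewhere: y5.
y5 must be 23 (only option left). Strike 23 from y1.
y1 has just one choice, so y1 = 19.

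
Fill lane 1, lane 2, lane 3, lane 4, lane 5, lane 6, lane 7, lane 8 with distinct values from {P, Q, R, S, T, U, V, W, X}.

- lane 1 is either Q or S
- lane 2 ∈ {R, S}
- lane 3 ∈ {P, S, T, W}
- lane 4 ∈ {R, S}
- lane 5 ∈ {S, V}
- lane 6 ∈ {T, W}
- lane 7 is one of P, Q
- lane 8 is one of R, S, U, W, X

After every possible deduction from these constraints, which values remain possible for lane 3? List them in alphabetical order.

lane 2 and lane 4 between them cover only {R, S} — a naked pair. Remove those values from lane 1, lane 3, lane 5, lane 8.
That leaves lane 1 = Q. So lane 7 can't be Q.
That leaves lane 5 = V.
That leaves lane 7 = P. Eliminate P elsewhere: lane 3.
lane 3 and lane 6 between them cover only {T, W} — a naked pair. Remove those values from lane 8.
No further eliminations apply; lane 3 can still be any of T, W.

T, W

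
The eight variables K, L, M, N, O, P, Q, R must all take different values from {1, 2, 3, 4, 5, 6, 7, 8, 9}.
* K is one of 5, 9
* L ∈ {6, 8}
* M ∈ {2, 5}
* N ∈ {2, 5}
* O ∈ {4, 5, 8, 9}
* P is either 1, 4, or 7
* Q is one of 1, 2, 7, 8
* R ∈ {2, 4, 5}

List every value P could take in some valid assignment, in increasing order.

Among the 8 variables, 6 fits only L (and all 8 values in {1, 2, 4, 5, 6, 7, 8, 9} must be used), so L = 6.
The 2 variables M and N are confined to {2, 5}, which locks those values in; drop them from K, O, Q, R.
K must be 9 (only option left). So O can't be 9.
That leaves R = 4. Remove 4 from O, P.
O must be 8 (only option left). Strike 8 from Q.
No further eliminations apply; P can still be any of 1, 7.

1, 7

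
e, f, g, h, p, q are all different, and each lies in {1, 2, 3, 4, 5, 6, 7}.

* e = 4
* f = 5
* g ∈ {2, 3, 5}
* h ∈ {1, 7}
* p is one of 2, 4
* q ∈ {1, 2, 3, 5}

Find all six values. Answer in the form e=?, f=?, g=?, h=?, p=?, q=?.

e=4, f=5, g=3, h=7, p=2, q=1

e's domain is down to {4}, so e = 4. Eliminate 4 elsewhere: p.
f must be 5 (only option left). So g, q can't be 5.
p must be 2 (only option left). So g, q can't be 2.
g's domain is down to {3}, so g = 3. Remove 3 from q.
That leaves q = 1. Remove 1 from h.
That leaves h = 7.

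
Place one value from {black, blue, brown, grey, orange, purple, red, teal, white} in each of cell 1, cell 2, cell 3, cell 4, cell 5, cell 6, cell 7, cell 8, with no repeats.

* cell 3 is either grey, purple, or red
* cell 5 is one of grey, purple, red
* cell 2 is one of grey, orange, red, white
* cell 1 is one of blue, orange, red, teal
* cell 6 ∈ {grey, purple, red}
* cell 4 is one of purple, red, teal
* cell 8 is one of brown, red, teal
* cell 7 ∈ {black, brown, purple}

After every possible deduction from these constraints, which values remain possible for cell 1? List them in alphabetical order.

blue, orange

The 3 variables cell 3, cell 5, cell 6 are confined to {grey, purple, red}, which locks those values in; drop them from cell 1, cell 2, cell 4, cell 7, cell 8.
cell 4's domain is down to {teal}, so cell 4 = teal. Strike teal from cell 1, cell 8.
cell 8 must be brown (only option left). Strike brown from cell 7.
cell 7 has just one choice, so cell 7 = black.
No further eliminations apply; cell 1 can still be any of blue, orange.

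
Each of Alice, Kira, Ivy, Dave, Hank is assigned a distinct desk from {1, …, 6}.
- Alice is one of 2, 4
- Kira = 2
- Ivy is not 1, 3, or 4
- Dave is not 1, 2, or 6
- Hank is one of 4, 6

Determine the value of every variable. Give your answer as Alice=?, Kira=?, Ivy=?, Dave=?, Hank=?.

Alice=4, Kira=2, Ivy=5, Dave=3, Hank=6

Kira's domain is down to {2}, so Kira = 2. Strike 2 from Alice, Ivy.
Alice's domain is down to {4}, so Alice = 4. So Dave, Hank can't be 4.
Hank must be 6 (only option left). Eliminate 6 elsewhere: Ivy.
Ivy has just one choice, so Ivy = 5. So Dave can't be 5.
Dave's domain is down to {3}, so Dave = 3.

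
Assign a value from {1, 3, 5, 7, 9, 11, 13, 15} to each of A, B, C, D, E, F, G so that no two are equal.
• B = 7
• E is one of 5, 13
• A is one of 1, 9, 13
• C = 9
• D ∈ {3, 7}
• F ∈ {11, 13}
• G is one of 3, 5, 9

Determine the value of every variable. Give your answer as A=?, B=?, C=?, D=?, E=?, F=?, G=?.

B's domain is down to {7}, so B = 7. Eliminate 7 elsewhere: D.
C must be 9 (only option left). Eliminate 9 elsewhere: A, G.
D's domain is down to {3}, so D = 3. Strike 3 from G.
That leaves G = 5. So E can't be 5.
E's domain is down to {13}, so E = 13. Strike 13 from A, F.
F's domain is down to {11}, so F = 11.
That leaves A = 1.

A=1, B=7, C=9, D=3, E=13, F=11, G=5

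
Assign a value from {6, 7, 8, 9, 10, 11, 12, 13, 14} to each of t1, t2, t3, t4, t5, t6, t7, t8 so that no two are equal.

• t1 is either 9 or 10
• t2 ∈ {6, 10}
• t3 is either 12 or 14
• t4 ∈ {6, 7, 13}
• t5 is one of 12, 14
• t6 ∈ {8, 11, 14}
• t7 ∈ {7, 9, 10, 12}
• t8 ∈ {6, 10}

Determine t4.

13

The 2 variables t2 and t8 are confined to {6, 10}, which locks those values in; drop them from t1, t4, t7.
That leaves t1 = 9. So t7 can't be 9.
The 2 variables t3 and t5 are confined to {12, 14}, which locks those values in; drop them from t6, t7.
That leaves t7 = 7. So t4 can't be 7.
So t4 = 13.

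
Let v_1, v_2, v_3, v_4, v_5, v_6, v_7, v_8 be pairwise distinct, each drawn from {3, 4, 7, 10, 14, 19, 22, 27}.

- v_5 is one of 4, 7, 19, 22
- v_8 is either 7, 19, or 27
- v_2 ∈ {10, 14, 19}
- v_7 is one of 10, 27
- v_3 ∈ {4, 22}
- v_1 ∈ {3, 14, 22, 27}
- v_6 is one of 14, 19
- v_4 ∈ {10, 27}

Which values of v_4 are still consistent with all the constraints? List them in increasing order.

The 8 variables draw from only 8 values {3, 4, 7, 10, 14, 19, 22, 27}, so each is used; only v_1 can be 3, hence v_1 = 3.
v_4 and v_7 share exactly the 2 values {10, 27}; by pigeonhole those values go to them, so strike 10, 27 from v_2, v_8.
v_2 and v_6 share exactly the 2 values {14, 19}; by pigeonhole those values go to them, so strike 14, 19 from v_5, v_8.
v_8 has just one choice, so v_8 = 7. So v_5 can't be 7.
No further eliminations apply; v_4 can still be any of 10, 27.

10, 27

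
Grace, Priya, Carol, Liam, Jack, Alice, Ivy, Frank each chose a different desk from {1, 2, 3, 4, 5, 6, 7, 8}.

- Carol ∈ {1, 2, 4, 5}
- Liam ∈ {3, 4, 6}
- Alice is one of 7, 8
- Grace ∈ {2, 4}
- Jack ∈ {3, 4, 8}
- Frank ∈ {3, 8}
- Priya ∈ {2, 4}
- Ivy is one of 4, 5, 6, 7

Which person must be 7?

Alice

The 8 variables draw from only 8 values {1, 2, 3, 4, 5, 6, 7, 8}, so each is used; only Carol can be 1, hence Carol = 1.
Among the 7 still-open variables, 5 fits only Ivy (and all 7 values in {2, 3, 4, 5, 6, 7, 8} must be used), so Ivy = 5.
Among the 6 still-open variables, 6 fits only Liam (and all 6 values in {2, 3, 4, 6, 7, 8} must be used), so Liam = 6.
Among the 5 still-open variables, 7 fits only Alice (and all 5 values in {2, 3, 4, 7, 8} must be used), so Alice = 7.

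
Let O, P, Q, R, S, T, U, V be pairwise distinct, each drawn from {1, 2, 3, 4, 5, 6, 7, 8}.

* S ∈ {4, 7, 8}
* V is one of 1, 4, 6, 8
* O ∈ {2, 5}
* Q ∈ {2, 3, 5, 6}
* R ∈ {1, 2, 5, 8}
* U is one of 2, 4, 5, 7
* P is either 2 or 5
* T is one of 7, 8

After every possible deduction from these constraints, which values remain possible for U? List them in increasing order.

4, 7

Among the 8 variables, 3 fits only Q (and all 8 values in {1, 2, 3, 4, 5, 6, 7, 8} must be used), so Q = 3.
Among the 7 still-open variables, 6 fits only V (and all 7 values in {1, 2, 4, 5, 6, 7, 8} must be used), so V = 6.
Among the 6 still-open variables, 1 fits only R (and all 6 values in {1, 2, 4, 5, 7, 8} must be used), so R = 1.
O and P between them cover only {2, 5} — a naked pair. Remove those values from U.
No further eliminations apply; U can still be any of 4, 7.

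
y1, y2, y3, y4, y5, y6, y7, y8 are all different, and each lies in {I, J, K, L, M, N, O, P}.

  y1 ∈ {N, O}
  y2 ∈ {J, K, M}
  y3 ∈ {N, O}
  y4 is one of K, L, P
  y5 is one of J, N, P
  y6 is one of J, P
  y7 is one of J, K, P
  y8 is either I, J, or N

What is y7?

K

Among the 8 variables, I fits only y8 (and all 8 values in {I, J, K, L, M, N, O, P} must be used), so y8 = I.
The 7 still-open variables draw from only 7 values {J, K, L, M, N, O, P}, so each is used; only y4 can be L, hence y4 = L.
The 6 still-open variables together cover exactly {J, K, M, N, O, P} — 6 values for 6 variables — and M appears only in y2's list, so y2 = M.
The 5 still-open variables draw from only 5 values {J, K, N, O, P}, so each is used; only y7 can be K, hence y7 = K.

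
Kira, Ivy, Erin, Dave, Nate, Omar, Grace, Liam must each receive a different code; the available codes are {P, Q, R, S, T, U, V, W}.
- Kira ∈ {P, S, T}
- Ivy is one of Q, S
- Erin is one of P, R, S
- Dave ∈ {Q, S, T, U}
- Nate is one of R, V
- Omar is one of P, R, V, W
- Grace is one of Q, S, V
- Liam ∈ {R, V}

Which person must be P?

Erin

The 8 variables draw from only 8 values {P, Q, R, S, T, U, V, W}, so each is used; only Dave can be U, hence Dave = U.
The 7 still-open variables draw from only 7 values {P, Q, R, S, T, V, W}, so each is used; only Kira can be T, hence Kira = T.
The 6 still-open variables draw from only 6 values {P, Q, R, S, V, W}, so each is used; only Omar can be W, hence Omar = W.
The 5 still-open variables draw from only 5 values {P, Q, R, S, V}, so each is used; only Erin can be P, hence Erin = P.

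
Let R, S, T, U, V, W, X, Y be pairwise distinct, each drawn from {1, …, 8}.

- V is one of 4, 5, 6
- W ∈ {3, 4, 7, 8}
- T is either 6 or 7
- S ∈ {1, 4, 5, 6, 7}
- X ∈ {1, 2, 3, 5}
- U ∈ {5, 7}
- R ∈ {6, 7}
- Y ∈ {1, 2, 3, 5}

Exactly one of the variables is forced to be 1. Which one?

The 8 variables draw from only 8 values {1, 2, 3, 4, 5, 6, 7, 8}, so each is used; only W can be 8, hence W = 8.
R and T share exactly the 2 values {6, 7}; by pigeonhole those values go to them, so strike 6, 7 from S, U, V.
U has just one choice, so U = 5. Remove 5 from S, V, X, Y.
V must be 4 (only option left). Remove 4 from S.
So 1 goes to S.

S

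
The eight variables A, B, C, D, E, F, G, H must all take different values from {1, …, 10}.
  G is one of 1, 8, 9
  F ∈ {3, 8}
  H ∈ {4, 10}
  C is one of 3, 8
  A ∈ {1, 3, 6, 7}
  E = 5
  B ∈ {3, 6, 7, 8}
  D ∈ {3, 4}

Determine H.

E must be 5 (only option left).
C and F between them cover only {3, 8} — a naked pair. Remove those values from A, B, D, G.
D has just one choice, so D = 4. So H can't be 4.
So H = 10.

10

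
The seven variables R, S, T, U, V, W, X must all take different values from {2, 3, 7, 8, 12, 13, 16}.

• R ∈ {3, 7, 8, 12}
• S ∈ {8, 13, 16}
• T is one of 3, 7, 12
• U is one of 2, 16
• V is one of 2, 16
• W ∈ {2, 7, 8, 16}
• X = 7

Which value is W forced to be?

X must be 7 (only option left). So R, T, W can't be 7.
Among the 6 still-open variables, 13 fits only S (and all 6 values in {2, 3, 8, 12, 13, 16} must be used), so S = 13.
U and V between them cover only {2, 16} — a naked pair. Remove those values from W.
So W = 8.

8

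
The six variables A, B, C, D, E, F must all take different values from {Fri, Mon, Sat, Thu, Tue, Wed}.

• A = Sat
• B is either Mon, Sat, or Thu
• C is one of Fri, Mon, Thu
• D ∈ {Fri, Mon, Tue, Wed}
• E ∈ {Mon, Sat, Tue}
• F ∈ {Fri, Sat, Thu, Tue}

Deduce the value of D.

Wed

A must be Sat (only option left). Strike Sat from B, E, F.
Among the 5 still-open variables, Wed fits only D (and all 5 values in {Fri, Mon, Thu, Tue, Wed} must be used), so D = Wed.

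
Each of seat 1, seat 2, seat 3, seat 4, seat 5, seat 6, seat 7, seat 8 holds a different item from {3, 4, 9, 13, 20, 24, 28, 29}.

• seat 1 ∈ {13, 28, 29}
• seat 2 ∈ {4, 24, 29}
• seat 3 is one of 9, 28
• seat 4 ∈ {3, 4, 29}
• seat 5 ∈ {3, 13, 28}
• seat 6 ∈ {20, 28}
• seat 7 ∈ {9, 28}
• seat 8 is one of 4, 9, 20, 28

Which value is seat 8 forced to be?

4

The 8 variables together cover exactly {3, 4, 9, 13, 20, 24, 28, 29} — 8 values for 8 variables — and 24 appears only in seat 2's list, so seat 2 = 24.
seat 3 and seat 7 share exactly the 2 values {9, 28}; by pigeonhole those values go to them, so strike 9, 28 from seat 1, seat 5, seat 6, seat 8.
seat 6 has just one choice, so seat 6 = 20. So seat 8 can't be 20.
So seat 8 = 4.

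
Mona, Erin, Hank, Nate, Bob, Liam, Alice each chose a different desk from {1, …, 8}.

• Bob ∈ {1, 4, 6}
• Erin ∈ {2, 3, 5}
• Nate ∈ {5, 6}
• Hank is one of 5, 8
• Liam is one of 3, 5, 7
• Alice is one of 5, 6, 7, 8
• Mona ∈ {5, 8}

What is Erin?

2

The 2 variables Mona and Hank are confined to {5, 8}, which locks those values in; drop them from Erin, Nate, Liam, Alice.
Nate's domain is down to {6}, so Nate = 6. So Bob, Alice can't be 6.
Alice must be 7 (only option left). Strike 7 from Liam.
Liam's domain is down to {3}, so Liam = 3. Eliminate 3 elsewhere: Erin.
So Erin = 2.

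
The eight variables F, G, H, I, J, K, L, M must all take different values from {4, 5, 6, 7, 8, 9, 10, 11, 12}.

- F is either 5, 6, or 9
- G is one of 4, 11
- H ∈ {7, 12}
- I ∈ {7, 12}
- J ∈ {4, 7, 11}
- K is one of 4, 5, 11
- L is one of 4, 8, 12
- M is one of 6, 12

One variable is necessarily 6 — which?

The 8 variables together cover exactly {4, 5, 6, 7, 8, 9, 11, 12} — 8 values for 8 variables — and 8 appears only in L's list, so L = 8.
The 7 still-open variables draw from only 7 values {4, 5, 6, 7, 9, 11, 12}, so each is used; only F can be 9, hence F = 9.
The 6 still-open variables together cover exactly {4, 5, 6, 7, 11, 12} — 6 values for 6 variables — and 5 appears only in K's list, so K = 5.
The 5 still-open variables draw from only 5 values {4, 6, 7, 11, 12}, so each is used; only M can be 6, hence M = 6.

M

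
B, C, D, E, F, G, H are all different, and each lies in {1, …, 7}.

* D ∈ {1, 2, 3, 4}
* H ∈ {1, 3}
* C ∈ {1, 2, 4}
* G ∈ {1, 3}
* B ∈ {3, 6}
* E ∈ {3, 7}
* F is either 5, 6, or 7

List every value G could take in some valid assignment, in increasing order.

1, 3

Among the 7 variables, 5 fits only F (and all 7 values in {1, 2, 3, 4, 5, 6, 7} must be used), so F = 5.
The 6 still-open variables draw from only 6 values {1, 2, 3, 4, 6, 7}, so each is used; only B can be 6, hence B = 6.
The 5 still-open variables draw from only 5 values {1, 2, 3, 4, 7}, so each is used; only E can be 7, hence E = 7.
The 2 variables G and H are confined to {1, 3}, which locks those values in; drop them from C, D.
No further eliminations apply; G can still be any of 1, 3.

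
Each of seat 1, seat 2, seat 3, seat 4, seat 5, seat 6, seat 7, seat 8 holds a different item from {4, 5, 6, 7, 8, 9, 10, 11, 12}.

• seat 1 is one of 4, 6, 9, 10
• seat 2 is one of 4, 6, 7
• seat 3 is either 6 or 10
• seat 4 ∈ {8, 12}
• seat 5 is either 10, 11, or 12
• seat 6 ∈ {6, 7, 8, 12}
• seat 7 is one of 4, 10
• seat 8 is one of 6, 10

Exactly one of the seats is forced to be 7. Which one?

The 8 variables together cover exactly {4, 6, 7, 8, 9, 10, 11, 12} — 8 values for 8 variables — and 9 appears only in seat 1's list, so seat 1 = 9.
The 7 still-open variables together cover exactly {4, 6, 7, 8, 10, 11, 12} — 7 values for 7 variables — and 11 appears only in seat 5's list, so seat 5 = 11.
seat 3 and seat 8 share exactly the 2 values {6, 10}; by pigeonhole those values go to them, so strike 6, 10 from seat 2, seat 6, seat 7.
seat 7 has just one choice, so seat 7 = 4. So seat 2 can't be 4.

seat 2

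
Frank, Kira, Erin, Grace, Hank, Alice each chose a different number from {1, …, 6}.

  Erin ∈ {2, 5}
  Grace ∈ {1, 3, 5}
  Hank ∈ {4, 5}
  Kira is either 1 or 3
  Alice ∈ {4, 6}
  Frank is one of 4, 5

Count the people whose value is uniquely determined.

The 6 variables draw from only 6 values {1, 2, 3, 4, 5, 6}, so each is used; only Erin can be 2, hence Erin = 2.
The 5 still-open variables together cover exactly {1, 3, 4, 5, 6} — 5 values for 5 variables — and 6 appears only in Alice's list, so Alice = 6.
Frank and Hank between them cover only {4, 5} — a naked pair. Remove those values from Grace.
Determined: Erin=2, Alice=6. The other people each still have more than one consistent value. That makes 2.

2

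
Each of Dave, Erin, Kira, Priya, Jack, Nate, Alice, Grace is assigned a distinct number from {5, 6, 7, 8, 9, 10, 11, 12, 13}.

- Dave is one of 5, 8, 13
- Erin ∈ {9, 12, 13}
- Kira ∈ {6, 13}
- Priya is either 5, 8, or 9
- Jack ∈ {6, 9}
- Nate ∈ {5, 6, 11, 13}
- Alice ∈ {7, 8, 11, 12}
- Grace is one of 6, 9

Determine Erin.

The 8 variables draw from only 8 values {5, 6, 7, 8, 9, 11, 12, 13}, so each is used; only Alice can be 7, hence Alice = 7.
Among the 7 still-open variables, 11 fits only Nate (and all 7 values in {5, 6, 8, 9, 11, 12, 13} must be used), so Nate = 11.
Among the 6 still-open variables, 12 fits only Erin (and all 6 values in {5, 6, 8, 9, 12, 13} must be used), so Erin = 12.

12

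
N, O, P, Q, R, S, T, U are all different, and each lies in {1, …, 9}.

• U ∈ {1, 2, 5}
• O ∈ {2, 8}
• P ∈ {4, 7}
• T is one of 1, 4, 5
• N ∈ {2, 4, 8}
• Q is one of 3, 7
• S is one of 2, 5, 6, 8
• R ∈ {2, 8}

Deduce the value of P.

7

The 8 variables together cover exactly {1, 2, 3, 4, 5, 6, 7, 8} — 8 values for 8 variables — and 3 appears only in Q's list, so Q = 3.
Among the 7 still-open variables, 6 fits only S (and all 7 values in {1, 2, 4, 5, 6, 7, 8} must be used), so S = 6.
Among the 6 still-open variables, 7 fits only P (and all 6 values in {1, 2, 4, 5, 7, 8} must be used), so P = 7.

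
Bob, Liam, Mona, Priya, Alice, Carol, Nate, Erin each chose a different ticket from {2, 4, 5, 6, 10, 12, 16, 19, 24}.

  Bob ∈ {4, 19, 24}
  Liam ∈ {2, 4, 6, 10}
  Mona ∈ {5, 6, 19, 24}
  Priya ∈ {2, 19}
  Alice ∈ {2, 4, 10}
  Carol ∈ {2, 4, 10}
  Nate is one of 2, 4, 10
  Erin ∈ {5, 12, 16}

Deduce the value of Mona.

5

The 3 variables Alice, Carol, Nate are confined to {2, 4, 10}, which locks those values in; drop them from Bob, Liam, Priya.
Liam must be 6 (only option left). Eliminate 6 elsewhere: Mona.
Priya has just one choice, so Priya = 19. So Bob, Mona can't be 19.
Bob's domain is down to {24}, so Bob = 24. Eliminate 24 elsewhere: Mona.
So Mona = 5.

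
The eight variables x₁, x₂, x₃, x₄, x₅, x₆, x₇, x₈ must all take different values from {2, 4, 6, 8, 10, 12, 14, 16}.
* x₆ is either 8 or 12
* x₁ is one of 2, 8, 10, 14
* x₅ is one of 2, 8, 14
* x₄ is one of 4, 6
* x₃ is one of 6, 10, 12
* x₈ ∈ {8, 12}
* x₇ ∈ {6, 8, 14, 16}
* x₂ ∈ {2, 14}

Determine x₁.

10

Among the 8 variables, 4 fits only x₄ (and all 8 values in {2, 4, 6, 8, 10, 12, 14, 16} must be used), so x₄ = 4.
Among the 7 still-open variables, 16 fits only x₇ (and all 7 values in {2, 6, 8, 10, 12, 14, 16} must be used), so x₇ = 16.
Among the 6 still-open variables, 6 fits only x₃ (and all 6 values in {2, 6, 8, 10, 12, 14} must be used), so x₃ = 6.
Among the 5 still-open variables, 10 fits only x₁ (and all 5 values in {2, 8, 10, 12, 14} must be used), so x₁ = 10.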